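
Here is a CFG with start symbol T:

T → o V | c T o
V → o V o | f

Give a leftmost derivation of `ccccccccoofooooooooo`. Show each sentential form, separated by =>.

T => cTo   [T → c T o]
cTo => ccToo   [T → c T o]
ccToo => cccTooo   [T → c T o]
cccTooo => ccccToooo   [T → c T o]
ccccToooo => cccccTooooo   [T → c T o]
cccccTooooo => ccccccToooooo   [T → c T o]
ccccccToooooo => cccccccTooooooo   [T → c T o]
cccccccTooooooo => ccccccccToooooooo   [T → c T o]
ccccccccToooooooo => ccccccccoVoooooooo   [T → o V]
ccccccccoVoooooooo => ccccccccooVooooooooo   [V → o V o]
ccccccccooVooooooooo => ccccccccoofooooooooo   [V → f]

T=>cTo=>ccToo=>cccTooo=>ccccToooo=>cccccTooooo=>ccccccToooooo=>cccccccTooooooo=>ccccccccToooooooo=>ccccccccoVoooooooo=>ccccccccooVooooooooo=>ccccccccoofooooooooo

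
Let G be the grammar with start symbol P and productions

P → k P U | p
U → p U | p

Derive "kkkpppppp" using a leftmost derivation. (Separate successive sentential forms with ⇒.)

P ⇒ kPU ⇒ kkPUU ⇒ kkkPUUU ⇒ kkkpUUU ⇒ kkkppUU ⇒ kkkpppUU ⇒ kkkppppUU ⇒ kkkpppppU ⇒ kkkpppppp

P ⇒ kPU   [P → k P U]
kPU ⇒ kkPUU   [P → k P U]
kkPUU ⇒ kkkPUUU   [P → k P U]
kkkPUUU ⇒ kkkpUUU   [P → p]
kkkpUUU ⇒ kkkppUU   [U → p]
kkkppUU ⇒ kkkpppUU   [U → p U]
kkkpppUU ⇒ kkkppppUU   [U → p U]
kkkppppUU ⇒ kkkpppppU   [U → p]
kkkpppppU ⇒ kkkpppppp   [U → p]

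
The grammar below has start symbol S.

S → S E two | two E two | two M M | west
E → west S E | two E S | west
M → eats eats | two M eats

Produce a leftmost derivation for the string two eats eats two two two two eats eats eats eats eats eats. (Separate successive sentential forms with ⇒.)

S ⇒ two M M   [S → two M M]
two M M ⇒ two eats eats M   [M → eats eats]
two eats eats M ⇒ two eats eats two M eats   [M → two M eats]
two eats eats two M eats ⇒ two eats eats two two M eats eats   [M → two M eats]
two eats eats two two M eats eats ⇒ two eats eats two two two M eats eats eats   [M → two M eats]
two eats eats two two two M eats eats eats ⇒ two eats eats two two two two M eats eats eats eats   [M → two M eats]
two eats eats two two two two M eats eats eats eats ⇒ two eats eats two two two two eats eats eats eats eats eats   [M → eats eats]

S ⇒ two M M ⇒ two eats eats M ⇒ two eats eats two M eats ⇒ two eats eats two two M eats eats ⇒ two eats eats two two two M eats eats eats ⇒ two eats eats two two two two M eats eats eats eats ⇒ two eats eats two two two two eats eats eats eats eats eats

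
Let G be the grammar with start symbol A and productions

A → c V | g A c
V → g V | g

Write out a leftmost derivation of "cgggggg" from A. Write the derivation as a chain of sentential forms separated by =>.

A => cV   [A → c V]
cV => cgV   [V → g V]
cgV => cggV   [V → g V]
cggV => cgggV   [V → g V]
cgggV => cggggV   [V → g V]
cggggV => cgggggV   [V → g V]
cgggggV => cgggggg   [V → g]

A=>cV=>cgV=>cggV=>cgggV=>cggggV=>cgggggV=>cgggggg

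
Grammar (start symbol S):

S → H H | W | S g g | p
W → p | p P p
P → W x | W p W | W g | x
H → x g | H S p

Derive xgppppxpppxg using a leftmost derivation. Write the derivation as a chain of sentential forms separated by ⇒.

S⇒HH⇒HSpH⇒xgSpH⇒xgWpH⇒xgpPppH⇒xgpWpWppH⇒xgpppWppH⇒xgppppPpppH⇒xgppppxpppH⇒xgppppxpppxg

S ⇒ HH   [S → H H]
HH ⇒ HSpH   [H → H S p]
HSpH ⇒ xgSpH   [H → x g]
xgSpH ⇒ xgWpH   [S → W]
xgWpH ⇒ xgpPppH   [W → p P p]
xgpPppH ⇒ xgpWpWppH   [P → W p W]
xgpWpWppH ⇒ xgpppWppH   [W → p]
xgpppWppH ⇒ xgppppPpppH   [W → p P p]
xgppppPpppH ⇒ xgppppxpppH   [P → x]
xgppppxpppH ⇒ xgppppxpppxg   [H → x g]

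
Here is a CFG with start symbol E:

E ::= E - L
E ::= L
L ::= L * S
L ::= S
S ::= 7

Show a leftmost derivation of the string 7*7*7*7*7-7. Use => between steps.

E => E-L   [E ::= E - L]
E-L => L-L   [E ::= L]
L-L => L*S-L   [L ::= L * S]
L*S-L => L*S*S-L   [L ::= L * S]
L*S*S-L => L*S*S*S-L   [L ::= L * S]
L*S*S*S-L => L*S*S*S*S-L   [L ::= L * S]
L*S*S*S*S-L => S*S*S*S*S-L   [L ::= S]
S*S*S*S*S-L => 7*S*S*S*S-L   [S ::= 7]
7*S*S*S*S-L => 7*7*S*S*S-L   [S ::= 7]
7*7*S*S*S-L => 7*7*7*S*S-L   [S ::= 7]
7*7*7*S*S-L => 7*7*7*7*S-L   [S ::= 7]
7*7*7*7*S-L => 7*7*7*7*7-L   [S ::= 7]
7*7*7*7*7-L => 7*7*7*7*7-S   [L ::= S]
7*7*7*7*7-S => 7*7*7*7*7-7   [S ::= 7]

E => E-L => L-L => L*S-L => L*S*S-L => L*S*S*S-L => L*S*S*S*S-L => S*S*S*S*S-L => 7*S*S*S*S-L => 7*7*S*S*S-L => 7*7*7*S*S-L => 7*7*7*7*S-L => 7*7*7*7*7-L => 7*7*7*7*7-S => 7*7*7*7*7-7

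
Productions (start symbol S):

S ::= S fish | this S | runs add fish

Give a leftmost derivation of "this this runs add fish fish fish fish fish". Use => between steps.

S => S fish   [S ::= S fish]
S fish => this S fish   [S ::= this S]
this S fish => this S fish fish   [S ::= S fish]
this S fish fish => this S fish fish fish   [S ::= S fish]
this S fish fish fish => this this S fish fish fish   [S ::= this S]
this this S fish fish fish => this this S fish fish fish fish   [S ::= S fish]
this this S fish fish fish fish => this this runs add fish fish fish fish fish   [S ::= runs add fish]

S => S fish => this S fish => this S fish fish => this S fish fish fish => this this S fish fish fish => this this S fish fish fish fish => this this runs add fish fish fish fish fish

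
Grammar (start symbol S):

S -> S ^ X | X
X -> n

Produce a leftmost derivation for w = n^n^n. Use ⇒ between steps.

S ⇒ S^X   [S -> S ^ X]
S^X ⇒ S^X^X   [S -> S ^ X]
S^X^X ⇒ X^X^X   [S -> X]
X^X^X ⇒ n^X^X   [X -> n]
n^X^X ⇒ n^n^X   [X -> n]
n^n^X ⇒ n^n^n   [X -> n]

S ⇒ S^X ⇒ S^X^X ⇒ X^X^X ⇒ n^X^X ⇒ n^n^X ⇒ n^n^n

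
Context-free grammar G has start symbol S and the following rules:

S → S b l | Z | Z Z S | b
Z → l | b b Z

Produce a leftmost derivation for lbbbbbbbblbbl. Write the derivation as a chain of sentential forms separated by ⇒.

S⇒Sbl⇒ZZSbl⇒lZSbl⇒lbbZSbl⇒lbbbbZSbl⇒lbbbbbbZSbl⇒lbbbbbbbbZSbl⇒lbbbbbbbblSbl⇒lbbbbbbbblbbl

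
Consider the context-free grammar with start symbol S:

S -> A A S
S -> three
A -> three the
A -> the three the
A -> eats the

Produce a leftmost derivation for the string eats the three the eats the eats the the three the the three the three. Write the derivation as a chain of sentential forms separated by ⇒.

S ⇒ A A S ⇒ eats the A S ⇒ eats the three the S ⇒ eats the three the A A S ⇒ eats the three the eats the A S ⇒ eats the three the eats the eats the S ⇒ eats the three the eats the eats the A A S ⇒ eats the three the eats the eats the the three the A S ⇒ eats the three the eats the eats the the three the the three the S ⇒ eats the three the eats the eats the the three the the three the three

S ⇒ A A S   [S -> A A S]
A A S ⇒ eats the A S   [A -> eats the]
eats the A S ⇒ eats the three the S   [A -> three the]
eats the three the S ⇒ eats the three the A A S   [S -> A A S]
eats the three the A A S ⇒ eats the three the eats the A S   [A -> eats the]
eats the three the eats the A S ⇒ eats the three the eats the eats the S   [A -> eats the]
eats the three the eats the eats the S ⇒ eats the three the eats the eats the A A S   [S -> A A S]
eats the three the eats the eats the A A S ⇒ eats the three the eats the eats the the three the A S   [A -> the three the]
eats the three the eats the eats the the three the A S ⇒ eats the three the eats the eats the the three the the three the S   [A -> the three the]
eats the three the eats the eats the the three the the three the S ⇒ eats the three the eats the eats the the three the the three the three   [S -> three]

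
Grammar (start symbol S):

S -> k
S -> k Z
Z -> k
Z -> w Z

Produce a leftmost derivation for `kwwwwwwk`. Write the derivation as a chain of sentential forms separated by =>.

S=>kZ=>kwZ=>kwwZ=>kwwwZ=>kwwwwZ=>kwwwwwZ=>kwwwwwwZ=>kwwwwwwk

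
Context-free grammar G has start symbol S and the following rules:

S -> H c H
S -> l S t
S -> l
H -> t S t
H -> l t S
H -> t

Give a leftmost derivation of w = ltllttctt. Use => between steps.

S => lSt => lHcHt => ltStcHt => ltlSttcHt => ltllttcHt => ltllttctt

S => lSt   [S -> l S t]
lSt => lHcHt   [S -> H c H]
lHcHt => ltStcHt   [H -> t S t]
ltStcHt => ltlSttcHt   [S -> l S t]
ltlSttcHt => ltllttcHt   [S -> l]
ltllttcHt => ltllttctt   [H -> t]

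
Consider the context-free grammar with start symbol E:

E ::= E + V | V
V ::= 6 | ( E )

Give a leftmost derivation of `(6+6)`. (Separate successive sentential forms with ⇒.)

E ⇒ V ⇒ (E) ⇒ (E+V) ⇒ (V+V) ⇒ (6+V) ⇒ (6+6)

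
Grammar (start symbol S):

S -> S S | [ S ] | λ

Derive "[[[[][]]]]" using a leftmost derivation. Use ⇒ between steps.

S ⇒ SS ⇒ [S]S ⇒ [SS]S ⇒ [[S]S]S ⇒ [[[S]]S]S ⇒ [[[SS]]S]S ⇒ [[[[S]S]]S]S ⇒ [[[[]S]]S]S ⇒ [[[[][S]]]S]S ⇒ [[[[][]]]S]S ⇒ [[[[][]]]]S ⇒ [[[[][]]]]

S ⇒ SS   [S -> S S]
SS ⇒ [S]S   [S -> [ S ]]
[S]S ⇒ [SS]S   [S -> S S]
[SS]S ⇒ [[S]S]S   [S -> [ S ]]
[[S]S]S ⇒ [[[S]]S]S   [S -> [ S ]]
[[[S]]S]S ⇒ [[[SS]]S]S   [S -> S S]
[[[SS]]S]S ⇒ [[[[S]S]]S]S   [S -> [ S ]]
[[[[S]S]]S]S ⇒ [[[[]S]]S]S   [S -> λ]
[[[[]S]]S]S ⇒ [[[[][S]]]S]S   [S -> [ S ]]
[[[[][S]]]S]S ⇒ [[[[][]]]S]S   [S -> λ]
[[[[][]]]S]S ⇒ [[[[][]]]]S   [S -> λ]
[[[[][]]]]S ⇒ [[[[][]]]]   [S -> λ]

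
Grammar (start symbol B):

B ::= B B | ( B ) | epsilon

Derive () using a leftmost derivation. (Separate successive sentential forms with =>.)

B => BB => BBB => BBBB => BBBBB => BBBBBB => (B)BBBBB => ()BBBBB => ()BBBB => ()BBB => ()BB => ()B => ()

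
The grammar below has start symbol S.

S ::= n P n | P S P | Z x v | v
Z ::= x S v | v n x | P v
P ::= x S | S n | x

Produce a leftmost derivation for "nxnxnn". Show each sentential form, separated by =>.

S => nPn   [S ::= n P n]
nPn => nxSn   [P ::= x S]
nxSn => nxnPnn   [S ::= n P n]
nxnPnn => nxnxnn   [P ::= x]

S => nPn => nxSn => nxnPnn => nxnxnn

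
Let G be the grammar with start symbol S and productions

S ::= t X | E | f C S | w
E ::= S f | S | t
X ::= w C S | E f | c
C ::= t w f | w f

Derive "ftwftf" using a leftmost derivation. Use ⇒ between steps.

S ⇒ E ⇒ Sf ⇒ fCSf ⇒ ftwfSf ⇒ ftwfEf ⇒ ftwftf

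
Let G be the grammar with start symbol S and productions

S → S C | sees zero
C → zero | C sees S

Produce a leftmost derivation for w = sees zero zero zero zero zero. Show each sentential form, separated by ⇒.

S ⇒ S C ⇒ S C C ⇒ S C C C ⇒ S C C C C ⇒ sees zero C C C C ⇒ sees zero zero C C C ⇒ sees zero zero zero C C ⇒ sees zero zero zero zero C ⇒ sees zero zero zero zero zero

S ⇒ S C   [S → S C]
S C ⇒ S C C   [S → S C]
S C C ⇒ S C C C   [S → S C]
S C C C ⇒ S C C C C   [S → S C]
S C C C C ⇒ sees zero C C C C   [S → sees zero]
sees zero C C C C ⇒ sees zero zero C C C   [C → zero]
sees zero zero C C C ⇒ sees zero zero zero C C   [C → zero]
sees zero zero zero C C ⇒ sees zero zero zero zero C   [C → zero]
sees zero zero zero zero C ⇒ sees zero zero zero zero zero   [C → zero]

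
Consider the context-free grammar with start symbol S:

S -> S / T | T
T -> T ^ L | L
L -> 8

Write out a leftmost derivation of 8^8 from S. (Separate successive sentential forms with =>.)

S => T   [S -> T]
T => T^L   [T -> T ^ L]
T^L => L^L   [T -> L]
L^L => 8^L   [L -> 8]
8^L => 8^8   [L -> 8]

S => T => T^L => L^L => 8^L => 8^8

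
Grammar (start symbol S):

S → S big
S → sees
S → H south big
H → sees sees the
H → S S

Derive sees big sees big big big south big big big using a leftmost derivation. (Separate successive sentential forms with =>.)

S => S big => S big big => H south big big big => S S south big big big => S big S south big big big => sees big S south big big big => sees big S big south big big big => sees big S big big south big big big => sees big S big big big south big big big => sees big sees big big big south big big big

S => S big   [S → S big]
S big => S big big   [S → S big]
S big big => H south big big big   [S → H south big]
H south big big big => S S south big big big   [H → S S]
S S south big big big => S big S south big big big   [S → S big]
S big S south big big big => sees big S south big big big   [S → sees]
sees big S south big big big => sees big S big south big big big   [S → S big]
sees big S big south big big big => sees big S big big south big big big   [S → S big]
sees big S big big south big big big => sees big S big big big south big big big   [S → S big]
sees big S big big big south big big big => sees big sees big big big south big big big   [S → sees]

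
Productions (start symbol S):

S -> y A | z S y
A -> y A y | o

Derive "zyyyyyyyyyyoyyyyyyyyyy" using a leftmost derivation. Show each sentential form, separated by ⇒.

S ⇒ zSy   [S -> z S y]
zSy ⇒ zyAy   [S -> y A]
zyAy ⇒ zyyAyy   [A -> y A y]
zyyAyy ⇒ zyyyAyyy   [A -> y A y]
zyyyAyyy ⇒ zyyyyAyyyy   [A -> y A y]
zyyyyAyyyy ⇒ zyyyyyAyyyyy   [A -> y A y]
zyyyyyAyyyyy ⇒ zyyyyyyAyyyyyy   [A -> y A y]
zyyyyyyAyyyyyy ⇒ zyyyyyyyAyyyyyyy   [A -> y A y]
zyyyyyyyAyyyyyyy ⇒ zyyyyyyyyAyyyyyyyy   [A -> y A y]
zyyyyyyyyAyyyyyyyy ⇒ zyyyyyyyyyAyyyyyyyyy   [A -> y A y]
zyyyyyyyyyAyyyyyyyyy ⇒ zyyyyyyyyyyAyyyyyyyyyy   [A -> y A y]
zyyyyyyyyyyAyyyyyyyyyy ⇒ zyyyyyyyyyyoyyyyyyyyyy   [A -> o]

S ⇒ zSy ⇒ zyAy ⇒ zyyAyy ⇒ zyyyAyyy ⇒ zyyyyAyyyy ⇒ zyyyyyAyyyyy ⇒ zyyyyyyAyyyyyy ⇒ zyyyyyyyAyyyyyyy ⇒ zyyyyyyyyAyyyyyyyy ⇒ zyyyyyyyyyAyyyyyyyyy ⇒ zyyyyyyyyyyAyyyyyyyyyy ⇒ zyyyyyyyyyyoyyyyyyyyyy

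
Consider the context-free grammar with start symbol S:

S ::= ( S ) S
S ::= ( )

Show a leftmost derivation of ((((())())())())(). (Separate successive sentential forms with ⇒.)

S ⇒ (S)S   [S ::= ( S ) S]
(S)S ⇒ ((S)S)S   [S ::= ( S ) S]
((S)S)S ⇒ (((S)S)S)S   [S ::= ( S ) S]
(((S)S)S)S ⇒ ((((S)S)S)S)S   [S ::= ( S ) S]
((((S)S)S)S)S ⇒ ((((())S)S)S)S   [S ::= ( )]
((((())S)S)S)S ⇒ ((((())())S)S)S   [S ::= ( )]
((((())())S)S)S ⇒ ((((())())())S)S   [S ::= ( )]
((((())())())S)S ⇒ ((((())())())())S   [S ::= ( )]
((((())())())())S ⇒ ((((())())())())()   [S ::= ( )]

S ⇒ (S)S ⇒ ((S)S)S ⇒ (((S)S)S)S ⇒ ((((S)S)S)S)S ⇒ ((((())S)S)S)S ⇒ ((((())())S)S)S ⇒ ((((())())())S)S ⇒ ((((())())())())S ⇒ ((((())())())())()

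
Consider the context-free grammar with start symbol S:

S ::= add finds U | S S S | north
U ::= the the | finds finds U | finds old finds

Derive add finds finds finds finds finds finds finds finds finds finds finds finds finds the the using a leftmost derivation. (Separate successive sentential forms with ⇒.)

S ⇒ add finds U   [S ::= add finds U]
add finds U ⇒ add finds finds finds U   [U ::= finds finds U]
add finds finds finds U ⇒ add finds finds finds finds finds U   [U ::= finds finds U]
add finds finds finds finds finds U ⇒ add finds finds finds finds finds finds finds U   [U ::= finds finds U]
add finds finds finds finds finds finds finds U ⇒ add finds finds finds finds finds finds finds finds finds U   [U ::= finds finds U]
add finds finds finds finds finds finds finds finds finds U ⇒ add finds finds finds finds finds finds finds finds finds finds finds U   [U ::= finds finds U]
add finds finds finds finds finds finds finds finds finds finds finds U ⇒ add finds finds finds finds finds finds finds finds finds finds finds finds finds U   [U ::= finds finds U]
add finds finds finds finds finds finds finds finds finds finds finds finds finds U ⇒ add finds finds finds finds finds finds finds finds finds finds finds finds finds the the   [U ::= the the]

S ⇒ add finds U ⇒ add finds finds finds U ⇒ add finds finds finds finds finds U ⇒ add finds finds finds finds finds finds finds U ⇒ add finds finds finds finds finds finds finds finds finds U ⇒ add finds finds finds finds finds finds finds finds finds finds finds U ⇒ add finds finds finds finds finds finds finds finds finds finds finds finds finds U ⇒ add finds finds finds finds finds finds finds finds finds finds finds finds finds the the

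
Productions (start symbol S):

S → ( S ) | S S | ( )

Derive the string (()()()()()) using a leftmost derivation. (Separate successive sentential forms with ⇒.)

S ⇒ (S) ⇒ (SS) ⇒ (SSS) ⇒ (SSSS) ⇒ (SSSSS) ⇒ (()SSSS) ⇒ (()()SSS) ⇒ (()()()SS) ⇒ (()()()()S) ⇒ (()()()()())

S ⇒ (S)   [S → ( S )]
(S) ⇒ (SS)   [S → S S]
(SS) ⇒ (SSS)   [S → S S]
(SSS) ⇒ (SSSS)   [S → S S]
(SSSS) ⇒ (SSSSS)   [S → S S]
(SSSSS) ⇒ (()SSSS)   [S → ( )]
(()SSSS) ⇒ (()()SSS)   [S → ( )]
(()()SSS) ⇒ (()()()SS)   [S → ( )]
(()()()SS) ⇒ (()()()()S)   [S → ( )]
(()()()()S) ⇒ (()()()()())   [S → ( )]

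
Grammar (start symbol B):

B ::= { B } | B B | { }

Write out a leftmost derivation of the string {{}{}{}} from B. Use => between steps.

B=>{B}=>{BB}=>{BBB}=>{{}BB}=>{{}{}B}=>{{}{}{}}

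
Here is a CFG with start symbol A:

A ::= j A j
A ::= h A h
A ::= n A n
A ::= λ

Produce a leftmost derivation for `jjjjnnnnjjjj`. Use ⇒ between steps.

A ⇒ jAj   [A ::= j A j]
jAj ⇒ jjAjj   [A ::= j A j]
jjAjj ⇒ jjjAjjj   [A ::= j A j]
jjjAjjj ⇒ jjjjAjjjj   [A ::= j A j]
jjjjAjjjj ⇒ jjjjnAnjjjj   [A ::= n A n]
jjjjnAnjjjj ⇒ jjjjnnAnnjjjj   [A ::= n A n]
jjjjnnAnnjjjj ⇒ jjjjnnnnjjjj   [A ::= λ]

A⇒jAj⇒jjAjj⇒jjjAjjj⇒jjjjAjjjj⇒jjjjnAnjjjj⇒jjjjnnAnnjjjj⇒jjjjnnnnjjjj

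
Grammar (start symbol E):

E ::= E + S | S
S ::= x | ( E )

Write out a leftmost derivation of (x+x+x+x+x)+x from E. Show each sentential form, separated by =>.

E=>E+S=>S+S=>(E)+S=>(E+S)+S=>(E+S+S)+S=>(E+S+S+S)+S=>(E+S+S+S+S)+S=>(S+S+S+S+S)+S=>(x+S+S+S+S)+S=>(x+x+S+S+S)+S=>(x+x+x+S+S)+S=>(x+x+x+x+S)+S=>(x+x+x+x+x)+S=>(x+x+x+x+x)+x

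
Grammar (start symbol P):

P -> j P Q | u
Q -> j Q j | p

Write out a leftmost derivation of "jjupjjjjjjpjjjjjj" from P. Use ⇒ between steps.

P⇒jPQ⇒jjPQQ⇒jjuQQ⇒jjupQ⇒jjupjQj⇒jjupjjQjj⇒jjupjjjQjjj⇒jjupjjjjQjjjj⇒jjupjjjjjQjjjjj⇒jjupjjjjjjQjjjjjj⇒jjupjjjjjjpjjjjjj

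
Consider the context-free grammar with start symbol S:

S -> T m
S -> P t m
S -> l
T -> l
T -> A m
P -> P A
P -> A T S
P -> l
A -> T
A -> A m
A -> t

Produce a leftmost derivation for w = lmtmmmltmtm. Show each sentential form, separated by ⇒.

S ⇒ Ptm   [S -> P t m]
Ptm ⇒ ATStm   [P -> A T S]
ATStm ⇒ AmTStm   [A -> A m]
AmTStm ⇒ TmTStm   [A -> T]
TmTStm ⇒ lmTStm   [T -> l]
lmTStm ⇒ lmAmStm   [T -> A m]
lmAmStm ⇒ lmTmStm   [A -> T]
lmTmStm ⇒ lmAmmStm   [T -> A m]
lmAmmStm ⇒ lmAmmmStm   [A -> A m]
lmAmmmStm ⇒ lmtmmmStm   [A -> t]
lmtmmmStm ⇒ lmtmmmPtmtm   [S -> P t m]
lmtmmmPtmtm ⇒ lmtmmmltmtm   [P -> l]

S ⇒ Ptm ⇒ ATStm ⇒ AmTStm ⇒ TmTStm ⇒ lmTStm ⇒ lmAmStm ⇒ lmTmStm ⇒ lmAmmStm ⇒ lmAmmmStm ⇒ lmtmmmStm ⇒ lmtmmmPtmtm ⇒ lmtmmmltmtm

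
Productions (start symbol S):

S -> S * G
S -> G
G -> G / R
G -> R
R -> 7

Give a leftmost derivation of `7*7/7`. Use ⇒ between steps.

S⇒S*G⇒G*G⇒R*G⇒7*G⇒7*G/R⇒7*R/R⇒7*7/R⇒7*7/7

S ⇒ S*G   [S -> S * G]
S*G ⇒ G*G   [S -> G]
G*G ⇒ R*G   [G -> R]
R*G ⇒ 7*G   [R -> 7]
7*G ⇒ 7*G/R   [G -> G / R]
7*G/R ⇒ 7*R/R   [G -> R]
7*R/R ⇒ 7*7/R   [R -> 7]
7*7/R ⇒ 7*7/7   [R -> 7]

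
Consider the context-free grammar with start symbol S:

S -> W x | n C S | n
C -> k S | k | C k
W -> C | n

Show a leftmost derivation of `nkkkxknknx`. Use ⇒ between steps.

S⇒nCS⇒nCkS⇒nkSkS⇒nkWxkS⇒nkCxkS⇒nkCkxkS⇒nkkkxkS⇒nkkkxknCS⇒nkkkxknkS⇒nkkkxknkWx⇒nkkkxknknx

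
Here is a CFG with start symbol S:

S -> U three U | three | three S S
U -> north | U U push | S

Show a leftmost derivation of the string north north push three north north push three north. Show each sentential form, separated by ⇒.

S ⇒ U three U ⇒ U U push three U ⇒ S U push three U ⇒ U three U U push three U ⇒ U U push three U U push three U ⇒ north U push three U U push three U ⇒ north north push three U U push three U ⇒ north north push three north U push three U ⇒ north north push three north north push three U ⇒ north north push three north north push three north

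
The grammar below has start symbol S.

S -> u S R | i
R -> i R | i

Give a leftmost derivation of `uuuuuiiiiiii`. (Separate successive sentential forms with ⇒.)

S ⇒ uSR   [S -> u S R]
uSR ⇒ uuSRR   [S -> u S R]
uuSRR ⇒ uuuSRRR   [S -> u S R]
uuuSRRR ⇒ uuuuSRRRR   [S -> u S R]
uuuuSRRRR ⇒ uuuuuSRRRRR   [S -> u S R]
uuuuuSRRRRR ⇒ uuuuuiRRRRR   [S -> i]
uuuuuiRRRRR ⇒ uuuuuiiRRRR   [R -> i]
uuuuuiiRRRR ⇒ uuuuuiiiRRR   [R -> i]
uuuuuiiiRRR ⇒ uuuuuiiiiRR   [R -> i]
uuuuuiiiiRR ⇒ uuuuuiiiiiR   [R -> i]
uuuuuiiiiiR ⇒ uuuuuiiiiiiR   [R -> i R]
uuuuuiiiiiiR ⇒ uuuuuiiiiiii   [R -> i]

S⇒uSR⇒uuSRR⇒uuuSRRR⇒uuuuSRRRR⇒uuuuuSRRRRR⇒uuuuuiRRRRR⇒uuuuuiiRRRR⇒uuuuuiiiRRR⇒uuuuuiiiiRR⇒uuuuuiiiiiR⇒uuuuuiiiiiiR⇒uuuuuiiiiiii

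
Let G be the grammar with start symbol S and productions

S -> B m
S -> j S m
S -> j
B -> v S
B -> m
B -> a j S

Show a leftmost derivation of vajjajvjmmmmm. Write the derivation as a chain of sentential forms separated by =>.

S=>Bm=>vSm=>vBmm=>vajSmm=>vajjSmmm=>vajjBmmmm=>vajjajSmmmm=>vajjajBmmmmm=>vajjajvSmmmmm=>vajjajvjmmmmm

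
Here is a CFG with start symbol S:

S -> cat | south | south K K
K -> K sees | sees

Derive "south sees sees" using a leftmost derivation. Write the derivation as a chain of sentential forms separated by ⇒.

S ⇒ south K K ⇒ south sees K ⇒ south sees sees

S ⇒ south K K   [S -> south K K]
south K K ⇒ south sees K   [K -> sees]
south sees K ⇒ south sees sees   [K -> sees]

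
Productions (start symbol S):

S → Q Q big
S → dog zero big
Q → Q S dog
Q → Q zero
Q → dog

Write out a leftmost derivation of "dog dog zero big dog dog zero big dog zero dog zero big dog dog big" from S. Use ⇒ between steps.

S ⇒ Q Q big ⇒ Q S dog Q big ⇒ Q zero S dog Q big ⇒ Q S dog zero S dog Q big ⇒ Q S dog S dog zero S dog Q big ⇒ dog S dog S dog zero S dog Q big ⇒ dog dog zero big dog S dog zero S dog Q big ⇒ dog dog zero big dog dog zero big dog zero S dog Q big ⇒ dog dog zero big dog dog zero big dog zero dog zero big dog Q big ⇒ dog dog zero big dog dog zero big dog zero dog zero big dog dog big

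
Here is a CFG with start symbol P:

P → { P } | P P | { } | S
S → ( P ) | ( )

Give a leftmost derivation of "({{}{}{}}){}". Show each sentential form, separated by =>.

P => PP => SP => (P)P => ({P})P => ({PP})P => ({PPP})P => ({{}PP})P => ({{}{}P})P => ({{}{}{}})P => ({{}{}{}}){}

P => PP   [P → P P]
PP => SP   [P → S]
SP => (P)P   [S → ( P )]
(P)P => ({P})P   [P → { P }]
({P})P => ({PP})P   [P → P P]
({PP})P => ({PPP})P   [P → P P]
({PPP})P => ({{}PP})P   [P → { }]
({{}PP})P => ({{}{}P})P   [P → { }]
({{}{}P})P => ({{}{}{}})P   [P → { }]
({{}{}{}})P => ({{}{}{}}){}   [P → { }]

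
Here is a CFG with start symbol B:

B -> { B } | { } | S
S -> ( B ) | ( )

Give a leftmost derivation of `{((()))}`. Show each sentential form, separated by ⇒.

B⇒{B}⇒{S}⇒{(B)}⇒{(S)}⇒{((B))}⇒{((S))}⇒{((()))}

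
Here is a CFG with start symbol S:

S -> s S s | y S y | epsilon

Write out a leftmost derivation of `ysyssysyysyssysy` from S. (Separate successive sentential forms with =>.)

S => ySy => ysSsy => ysySysy => ysysSsysy => ysyssSssysy => ysyssySyssysy => ysyssysSsyssysy => ysyssysySysyssysy => ysyssysyysyssysy

S => ySy   [S -> y S y]
ySy => ysSsy   [S -> s S s]
ysSsy => ysySysy   [S -> y S y]
ysySysy => ysysSsysy   [S -> s S s]
ysysSsysy => ysyssSssysy   [S -> s S s]
ysyssSssysy => ysyssySyssysy   [S -> y S y]
ysyssySyssysy => ysyssysSsyssysy   [S -> s S s]
ysyssysSsyssysy => ysyssysySysyssysy   [S -> y S y]
ysyssysySysyssysy => ysyssysyysyssysy   [S -> epsilon]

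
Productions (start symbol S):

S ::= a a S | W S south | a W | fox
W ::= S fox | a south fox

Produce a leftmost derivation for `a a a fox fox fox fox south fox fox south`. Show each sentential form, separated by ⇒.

S ⇒ W S south ⇒ S fox S south ⇒ W S south fox S south ⇒ S fox S south fox S south ⇒ a W fox S south fox S south ⇒ a S fox fox S south fox S south ⇒ a a a S fox fox S south fox S south ⇒ a a a fox fox fox S south fox S south ⇒ a a a fox fox fox fox south fox S south ⇒ a a a fox fox fox fox south fox fox south

S ⇒ W S south   [S ::= W S south]
W S south ⇒ S fox S south   [W ::= S fox]
S fox S south ⇒ W S south fox S south   [S ::= W S south]
W S south fox S south ⇒ S fox S south fox S south   [W ::= S fox]
S fox S south fox S south ⇒ a W fox S south fox S south   [S ::= a W]
a W fox S south fox S south ⇒ a S fox fox S south fox S south   [W ::= S fox]
a S fox fox S south fox S south ⇒ a a a S fox fox S south fox S south   [S ::= a a S]
a a a S fox fox S south fox S south ⇒ a a a fox fox fox S south fox S south   [S ::= fox]
a a a fox fox fox S south fox S south ⇒ a a a fox fox fox fox south fox S south   [S ::= fox]
a a a fox fox fox fox south fox S south ⇒ a a a fox fox fox fox south fox fox south   [S ::= fox]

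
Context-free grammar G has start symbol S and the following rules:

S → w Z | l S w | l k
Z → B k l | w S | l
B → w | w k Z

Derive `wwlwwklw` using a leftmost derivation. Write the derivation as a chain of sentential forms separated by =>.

S => wZ => wwS => wwlSw => wwlwZw => wwlwBklw => wwlwwklw

S => wZ   [S → w Z]
wZ => wwS   [Z → w S]
wwS => wwlSw   [S → l S w]
wwlSw => wwlwZw   [S → w Z]
wwlwZw => wwlwBklw   [Z → B k l]
wwlwBklw => wwlwwklw   [B → w]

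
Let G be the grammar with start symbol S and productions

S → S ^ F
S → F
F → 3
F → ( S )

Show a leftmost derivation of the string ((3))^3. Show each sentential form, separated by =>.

S => S^F => F^F => (S)^F => (F)^F => ((S))^F => ((F))^F => ((3))^F => ((3))^3

S => S^F   [S → S ^ F]
S^F => F^F   [S → F]
F^F => (S)^F   [F → ( S )]
(S)^F => (F)^F   [S → F]
(F)^F => ((S))^F   [F → ( S )]
((S))^F => ((F))^F   [S → F]
((F))^F => ((3))^F   [F → 3]
((3))^F => ((3))^3   [F → 3]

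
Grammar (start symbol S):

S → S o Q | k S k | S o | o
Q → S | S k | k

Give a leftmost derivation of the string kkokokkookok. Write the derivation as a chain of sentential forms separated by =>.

S => SoQ   [S → S o Q]
SoQ => SoQoQ   [S → S o Q]
SoQoQ => SooQoQ   [S → S o]
SooQoQ => kSkooQoQ   [S → k S k]
kSkooQoQ => kSoQkooQoQ   [S → S o Q]
kSoQkooQoQ => kkSkoQkooQoQ   [S → k S k]
kkSkoQkooQoQ => kkokoQkooQoQ   [S → o]
kkokoQkooQoQ => kkokokkooQoQ   [Q → k]
kkokokkooQoQ => kkokokkookoQ   [Q → k]
kkokokkookoQ => kkokokkookok   [Q → k]

S => SoQ => SoQoQ => SooQoQ => kSkooQoQ => kSoQkooQoQ => kkSkoQkooQoQ => kkokoQkooQoQ => kkokokkooQoQ => kkokokkookoQ => kkokokkookok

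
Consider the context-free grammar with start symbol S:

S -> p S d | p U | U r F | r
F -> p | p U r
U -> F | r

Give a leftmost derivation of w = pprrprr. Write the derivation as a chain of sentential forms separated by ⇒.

S ⇒ UrF ⇒ FrF ⇒ pUrrF ⇒ pFrrF ⇒ pprrF ⇒ pprrpUr ⇒ pprrprr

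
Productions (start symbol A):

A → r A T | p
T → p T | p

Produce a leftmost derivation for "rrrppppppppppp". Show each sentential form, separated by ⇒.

A ⇒ rAT ⇒ rrATT ⇒ rrrATTT ⇒ rrrpTTT ⇒ rrrppTTT ⇒ rrrpppTTT ⇒ rrrppppTTT ⇒ rrrpppppTT ⇒ rrrppppppTT ⇒ rrrpppppppTT ⇒ rrrppppppppTT ⇒ rrrpppppppppT ⇒ rrrppppppppppT ⇒ rrrppppppppppp

A ⇒ rAT   [A → r A T]
rAT ⇒ rrATT   [A → r A T]
rrATT ⇒ rrrATTT   [A → r A T]
rrrATTT ⇒ rrrpTTT   [A → p]
rrrpTTT ⇒ rrrppTTT   [T → p T]
rrrppTTT ⇒ rrrpppTTT   [T → p T]
rrrpppTTT ⇒ rrrppppTTT   [T → p T]
rrrppppTTT ⇒ rrrpppppTT   [T → p]
rrrpppppTT ⇒ rrrppppppTT   [T → p T]
rrrppppppTT ⇒ rrrpppppppTT   [T → p T]
rrrpppppppTT ⇒ rrrppppppppTT   [T → p T]
rrrppppppppTT ⇒ rrrpppppppppT   [T → p]
rrrpppppppppT ⇒ rrrppppppppppT   [T → p T]
rrrppppppppppT ⇒ rrrppppppppppp   [T → p]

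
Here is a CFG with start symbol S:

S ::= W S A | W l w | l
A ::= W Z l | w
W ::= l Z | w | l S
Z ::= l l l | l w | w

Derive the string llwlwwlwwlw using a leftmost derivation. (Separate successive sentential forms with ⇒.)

S ⇒ Wlw ⇒ lSlw ⇒ lWSAlw ⇒ llSSAlw ⇒ llWlwSAlw ⇒ llwlwSAlw ⇒ llwlwWlwAlw ⇒ llwlwwlwAlw ⇒ llwlwwlwwlw

S ⇒ Wlw   [S ::= W l w]
Wlw ⇒ lSlw   [W ::= l S]
lSlw ⇒ lWSAlw   [S ::= W S A]
lWSAlw ⇒ llSSAlw   [W ::= l S]
llSSAlw ⇒ llWlwSAlw   [S ::= W l w]
llWlwSAlw ⇒ llwlwSAlw   [W ::= w]
llwlwSAlw ⇒ llwlwWlwAlw   [S ::= W l w]
llwlwWlwAlw ⇒ llwlwwlwAlw   [W ::= w]
llwlwwlwAlw ⇒ llwlwwlwwlw   [A ::= w]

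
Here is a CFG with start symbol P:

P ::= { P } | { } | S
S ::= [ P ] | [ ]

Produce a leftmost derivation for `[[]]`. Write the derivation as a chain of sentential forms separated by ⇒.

P ⇒ S ⇒ [P] ⇒ [S] ⇒ [[]]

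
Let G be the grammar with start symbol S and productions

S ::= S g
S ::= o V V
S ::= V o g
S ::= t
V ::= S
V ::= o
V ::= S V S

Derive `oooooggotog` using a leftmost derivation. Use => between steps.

S => Vog   [S ::= V o g]
Vog => SVSog   [V ::= S V S]
SVSog => SgVSog   [S ::= S g]
SgVSog => SggVSog   [S ::= S g]
SggVSog => oVVggVSog   [S ::= o V V]
oVVggVSog => oSVggVSog   [V ::= S]
oSVggVSog => ooVVVggVSog   [S ::= o V V]
ooVVVggVSog => oooVVggVSog   [V ::= o]
oooVVggVSog => ooooVggVSog   [V ::= o]
ooooVggVSog => oooooggVSog   [V ::= o]
oooooggVSog => oooooggoSog   [V ::= o]
oooooggoSog => oooooggotog   [S ::= t]

S=>Vog=>SVSog=>SgVSog=>SggVSog=>oVVggVSog=>oSVggVSog=>ooVVVggVSog=>oooVVggVSog=>ooooVggVSog=>oooooggVSog=>oooooggoSog=>oooooggotog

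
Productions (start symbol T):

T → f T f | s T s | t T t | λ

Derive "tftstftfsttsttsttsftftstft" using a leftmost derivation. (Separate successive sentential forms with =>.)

T => tTt => tfTft => tftTtft => tftsTstft => tftstTtstft => tftstfTftstft => tftstftTtftstft => tftstftfTftftstft => tftstftfsTsftftstft => tftstftfstTtsftftstft => tftstftfsttTttsftftstft => tftstftfsttsTsttsftftstft => tftstftfsttstTtsttsftftstft => tftstftfsttsttsttsftftstft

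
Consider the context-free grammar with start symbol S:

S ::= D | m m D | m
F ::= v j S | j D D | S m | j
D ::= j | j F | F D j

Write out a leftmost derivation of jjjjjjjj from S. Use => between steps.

S => D => FDj => jDj => jFDjj => jjDDDjj => jjjFDDjj => jjjjDDjj => jjjjjDjj => jjjjjjjj

S => D   [S ::= D]
D => FDj   [D ::= F D j]
FDj => jDj   [F ::= j]
jDj => jFDjj   [D ::= F D j]
jFDjj => jjDDDjj   [F ::= j D D]
jjDDDjj => jjjFDDjj   [D ::= j F]
jjjFDDjj => jjjjDDjj   [F ::= j]
jjjjDDjj => jjjjjDjj   [D ::= j]
jjjjjDjj => jjjjjjjj   [D ::= j]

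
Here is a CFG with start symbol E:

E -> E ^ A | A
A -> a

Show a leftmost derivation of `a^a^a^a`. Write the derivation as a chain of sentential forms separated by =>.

E => E^A => E^A^A => E^A^A^A => A^A^A^A => a^A^A^A => a^a^A^A => a^a^a^A => a^a^a^a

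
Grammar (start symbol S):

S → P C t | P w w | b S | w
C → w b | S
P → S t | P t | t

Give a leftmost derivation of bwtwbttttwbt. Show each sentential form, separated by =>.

S => PCt   [S → P C t]
PCt => PtCt   [P → P t]
PtCt => PttCt   [P → P t]
PttCt => StttCt   [P → S t]
StttCt => PCttttCt   [S → P C t]
PCttttCt => StCttttCt   [P → S t]
StCttttCt => bStCttttCt   [S → b S]
bStCttttCt => bwtCttttCt   [S → w]
bwtCttttCt => bwtwbttttCt   [C → w b]
bwtwbttttCt => bwtwbttttwbt   [C → w b]

S => PCt => PtCt => PttCt => StttCt => PCttttCt => StCttttCt => bStCttttCt => bwtCttttCt => bwtwbttttCt => bwtwbttttwbt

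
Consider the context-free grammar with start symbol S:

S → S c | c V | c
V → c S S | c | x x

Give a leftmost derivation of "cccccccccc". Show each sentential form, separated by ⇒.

S ⇒ Sc   [S → S c]
Sc ⇒ cVc   [S → c V]
cVc ⇒ ccSSc   [V → c S S]
ccSSc ⇒ ccScSc   [S → S c]
ccScSc ⇒ ccSccSc   [S → S c]
ccSccSc ⇒ ccScccSc   [S → S c]
ccScccSc ⇒ ccSccccSc   [S → S c]
ccSccccSc ⇒ cccccccSc   [S → c]
cccccccSc ⇒ ccccccccVc   [S → c V]
ccccccccVc ⇒ cccccccccc   [V → c]

S ⇒ Sc ⇒ cVc ⇒ ccSSc ⇒ ccScSc ⇒ ccSccSc ⇒ ccScccSc ⇒ ccSccccSc ⇒ cccccccSc ⇒ ccccccccVc ⇒ cccccccccc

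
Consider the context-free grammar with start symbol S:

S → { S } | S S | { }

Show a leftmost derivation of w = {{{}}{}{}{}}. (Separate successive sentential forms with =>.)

S => {S}   [S → { S }]
{S} => {SS}   [S → S S]
{SS} => {SSS}   [S → S S]
{SSS} => {SSSS}   [S → S S]
{SSSS} => {{S}SSS}   [S → { S }]
{{S}SSS} => {{{}}SSS}   [S → { }]
{{{}}SSS} => {{{}}{}SS}   [S → { }]
{{{}}{}SS} => {{{}}{}{}S}   [S → { }]
{{{}}{}{}S} => {{{}}{}{}{}}   [S → { }]

S => {S} => {SS} => {SSS} => {SSSS} => {{S}SSS} => {{{}}SSS} => {{{}}{}SS} => {{{}}{}{}S} => {{{}}{}{}{}}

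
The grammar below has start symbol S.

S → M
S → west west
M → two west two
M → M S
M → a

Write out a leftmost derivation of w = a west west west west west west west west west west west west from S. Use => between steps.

S => M   [S → M]
M => M S   [M → M S]
M S => M S S   [M → M S]
M S S => M S S S   [M → M S]
M S S S => M S S S S   [M → M S]
M S S S S => M S S S S S   [M → M S]
M S S S S S => M S S S S S S   [M → M S]
M S S S S S S => a S S S S S S   [M → a]
a S S S S S S => a west west S S S S S   [S → west west]
a west west S S S S S => a west west west west S S S S   [S → west west]
a west west west west S S S S => a west west west west west west S S S   [S → west west]
a west west west west west west S S S => a west west west west west west west west S S   [S → west west]
a west west west west west west west west S S => a west west west west west west west west west west S   [S → west west]
a west west west west west west west west west west S => a west west west west west west west west west west west west   [S → west west]

S => M => M S => M S S => M S S S => M S S S S => M S S S S S => M S S S S S S => a S S S S S S => a west west S S S S S => a west west west west S S S S => a west west west west west west S S S => a west west west west west west west west S S => a west west west west west west west west west west S => a west west west west west west west west west west west west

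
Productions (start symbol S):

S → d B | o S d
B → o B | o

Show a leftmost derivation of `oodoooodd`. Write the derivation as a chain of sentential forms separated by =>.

S=>oSd=>ooSdd=>oodBdd=>oodoBdd=>oodooBdd=>oodoooBdd=>oodoooodd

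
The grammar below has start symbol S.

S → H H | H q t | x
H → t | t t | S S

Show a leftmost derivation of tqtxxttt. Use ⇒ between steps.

S⇒HH⇒SSH⇒HqtSH⇒tqtSH⇒tqtHHH⇒tqtSSHH⇒tqtxSHH⇒tqtxxHH⇒tqtxxttH⇒tqtxxttt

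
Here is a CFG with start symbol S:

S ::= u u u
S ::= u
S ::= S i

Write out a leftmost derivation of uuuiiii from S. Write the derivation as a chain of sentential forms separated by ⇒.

S ⇒ Si   [S ::= S i]
Si ⇒ Sii   [S ::= S i]
Sii ⇒ Siii   [S ::= S i]
Siii ⇒ Siiii   [S ::= S i]
Siiii ⇒ uuuiiii   [S ::= u u u]

S ⇒ Si ⇒ Sii ⇒ Siii ⇒ Siiii ⇒ uuuiiii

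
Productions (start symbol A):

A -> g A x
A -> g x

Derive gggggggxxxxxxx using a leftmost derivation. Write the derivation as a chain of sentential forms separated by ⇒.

A ⇒ gAx   [A -> g A x]
gAx ⇒ ggAxx   [A -> g A x]
ggAxx ⇒ gggAxxx   [A -> g A x]
gggAxxx ⇒ ggggAxxxx   [A -> g A x]
ggggAxxxx ⇒ gggggAxxxxx   [A -> g A x]
gggggAxxxxx ⇒ ggggggAxxxxxx   [A -> g A x]
ggggggAxxxxxx ⇒ gggggggxxxxxxx   [A -> g x]

A⇒gAx⇒ggAxx⇒gggAxxx⇒ggggAxxxx⇒gggggAxxxxx⇒ggggggAxxxxxx⇒gggggggxxxxxxx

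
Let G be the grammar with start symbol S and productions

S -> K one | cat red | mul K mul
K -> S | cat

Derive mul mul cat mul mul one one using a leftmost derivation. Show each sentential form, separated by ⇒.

S ⇒ K one   [S -> K one]
K one ⇒ S one   [K -> S]
S one ⇒ K one one   [S -> K one]
K one one ⇒ S one one   [K -> S]
S one one ⇒ mul K mul one one   [S -> mul K mul]
mul K mul one one ⇒ mul S mul one one   [K -> S]
mul S mul one one ⇒ mul mul K mul mul one one   [S -> mul K mul]
mul mul K mul mul one one ⇒ mul mul cat mul mul one one   [K -> cat]

S ⇒ K one ⇒ S one ⇒ K one one ⇒ S one one ⇒ mul K mul one one ⇒ mul S mul one one ⇒ mul mul K mul mul one one ⇒ mul mul cat mul mul one one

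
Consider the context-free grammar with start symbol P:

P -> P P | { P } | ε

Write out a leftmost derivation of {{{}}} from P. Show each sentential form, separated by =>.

P => {P} => {PP} => {PPP} => {{P}PP} => {{PP}PP} => {{{P}P}PP} => {{{}P}PP} => {{{}}PP} => {{{}}P} => {{{}}}

P => {P}   [P -> { P }]
{P} => {PP}   [P -> P P]
{PP} => {PPP}   [P -> P P]
{PPP} => {{P}PP}   [P -> { P }]
{{P}PP} => {{PP}PP}   [P -> P P]
{{PP}PP} => {{{P}P}PP}   [P -> { P }]
{{{P}P}PP} => {{{}P}PP}   [P -> ε]
{{{}P}PP} => {{{}}PP}   [P -> ε]
{{{}}PP} => {{{}}P}   [P -> ε]
{{{}}P} => {{{}}}   [P -> ε]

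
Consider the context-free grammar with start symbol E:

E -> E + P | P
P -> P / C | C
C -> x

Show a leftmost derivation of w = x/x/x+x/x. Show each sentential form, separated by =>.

E => E+P => P+P => P/C+P => P/C/C+P => C/C/C+P => x/C/C+P => x/x/C+P => x/x/x+P => x/x/x+P/C => x/x/x+C/C => x/x/x+x/C => x/x/x+x/x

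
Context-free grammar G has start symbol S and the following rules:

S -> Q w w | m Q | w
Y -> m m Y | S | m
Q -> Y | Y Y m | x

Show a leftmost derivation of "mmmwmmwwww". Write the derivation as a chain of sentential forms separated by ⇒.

S ⇒ Qww   [S -> Q w w]
Qww ⇒ Yww   [Q -> Y]
Yww ⇒ mmYww   [Y -> m m Y]
mmYww ⇒ mmSww   [Y -> S]
mmSww ⇒ mmQwwww   [S -> Q w w]
mmQwwww ⇒ mmYYmwwww   [Q -> Y Y m]
mmYYmwwww ⇒ mmSYmwwww   [Y -> S]
mmSYmwwww ⇒ mmmQYmwwww   [S -> m Q]
mmmQYmwwww ⇒ mmmYYmwwww   [Q -> Y]
mmmYYmwwww ⇒ mmmSYmwwww   [Y -> S]
mmmSYmwwww ⇒ mmmwYmwwww   [S -> w]
mmmwYmwwww ⇒ mmmwmmwwww   [Y -> m]

S ⇒ Qww ⇒ Yww ⇒ mmYww ⇒ mmSww ⇒ mmQwwww ⇒ mmYYmwwww ⇒ mmSYmwwww ⇒ mmmQYmwwww ⇒ mmmYYmwwww ⇒ mmmSYmwwww ⇒ mmmwYmwwww ⇒ mmmwmmwwww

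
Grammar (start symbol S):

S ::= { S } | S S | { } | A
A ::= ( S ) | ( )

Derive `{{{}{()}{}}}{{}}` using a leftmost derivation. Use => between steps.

S => SS   [S ::= S S]
SS => {S}S   [S ::= { S }]
{S}S => {{S}}S   [S ::= { S }]
{{S}}S => {{SS}}S   [S ::= S S]
{{SS}}S => {{{}S}}S   [S ::= { }]
{{{}S}}S => {{{}SS}}S   [S ::= S S]
{{{}SS}}S => {{{}{S}S}}S   [S ::= { S }]
{{{}{S}S}}S => {{{}{A}S}}S   [S ::= A]
{{{}{A}S}}S => {{{}{()}S}}S   [A ::= ( )]
{{{}{()}S}}S => {{{}{()}{}}}S   [S ::= { }]
{{{}{()}{}}}S => {{{}{()}{}}}{S}   [S ::= { S }]
{{{}{()}{}}}{S} => {{{}{()}{}}}{{}}   [S ::= { }]

S => SS => {S}S => {{S}}S => {{SS}}S => {{{}S}}S => {{{}SS}}S => {{{}{S}S}}S => {{{}{A}S}}S => {{{}{()}S}}S => {{{}{()}{}}}S => {{{}{()}{}}}{S} => {{{}{()}{}}}{{}}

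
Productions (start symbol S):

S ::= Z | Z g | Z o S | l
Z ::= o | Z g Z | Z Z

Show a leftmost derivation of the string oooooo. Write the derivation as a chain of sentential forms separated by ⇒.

S⇒Z⇒ZZ⇒ZZZ⇒oZZ⇒oZZZ⇒oZZZZ⇒oZZZZZ⇒ooZZZZ⇒oooZZZ⇒ooooZZ⇒oooooZ⇒oooooo

S ⇒ Z   [S ::= Z]
Z ⇒ ZZ   [Z ::= Z Z]
ZZ ⇒ ZZZ   [Z ::= Z Z]
ZZZ ⇒ oZZ   [Z ::= o]
oZZ ⇒ oZZZ   [Z ::= Z Z]
oZZZ ⇒ oZZZZ   [Z ::= Z Z]
oZZZZ ⇒ oZZZZZ   [Z ::= Z Z]
oZZZZZ ⇒ ooZZZZ   [Z ::= o]
ooZZZZ ⇒ oooZZZ   [Z ::= o]
oooZZZ ⇒ ooooZZ   [Z ::= o]
ooooZZ ⇒ oooooZ   [Z ::= o]
oooooZ ⇒ oooooo   [Z ::= o]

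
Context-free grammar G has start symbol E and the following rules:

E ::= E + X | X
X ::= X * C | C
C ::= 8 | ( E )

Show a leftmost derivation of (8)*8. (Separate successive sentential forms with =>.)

E => X   [E ::= X]
X => X*C   [X ::= X * C]
X*C => C*C   [X ::= C]
C*C => (E)*C   [C ::= ( E )]
(E)*C => (X)*C   [E ::= X]
(X)*C => (C)*C   [X ::= C]
(C)*C => (8)*C   [C ::= 8]
(8)*C => (8)*8   [C ::= 8]

E=>X=>X*C=>C*C=>(E)*C=>(X)*C=>(C)*C=>(8)*C=>(8)*8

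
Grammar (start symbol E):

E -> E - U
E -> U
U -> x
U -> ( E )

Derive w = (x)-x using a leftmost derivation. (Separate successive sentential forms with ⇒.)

E ⇒ E-U ⇒ U-U ⇒ (E)-U ⇒ (U)-U ⇒ (x)-U ⇒ (x)-x

E ⇒ E-U   [E -> E - U]
E-U ⇒ U-U   [E -> U]
U-U ⇒ (E)-U   [U -> ( E )]
(E)-U ⇒ (U)-U   [E -> U]
(U)-U ⇒ (x)-U   [U -> x]
(x)-U ⇒ (x)-x   [U -> x]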